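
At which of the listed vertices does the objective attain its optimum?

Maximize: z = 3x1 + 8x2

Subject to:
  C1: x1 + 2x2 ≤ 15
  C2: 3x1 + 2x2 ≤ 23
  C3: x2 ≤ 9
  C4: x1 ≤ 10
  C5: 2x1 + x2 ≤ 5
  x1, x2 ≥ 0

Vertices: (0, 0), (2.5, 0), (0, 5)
Evaluating z = 3x1 + 8x2 at each vertex:
  (0, 0): z = 0
  (2.5, 0): z = 7.5
  (0, 5): z = 40

The largest value is z = 40, attained at (0, 5).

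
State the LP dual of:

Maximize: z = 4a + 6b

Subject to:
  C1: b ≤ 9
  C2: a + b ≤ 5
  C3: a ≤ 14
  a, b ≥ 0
Minimize: z = 9y1 + 5y2 + 14y3

Subject to:
  C1: -y2 - y3 ≤ -4
  C2: -y1 - y2 ≤ -6
  y1, y2, y3 ≥ 0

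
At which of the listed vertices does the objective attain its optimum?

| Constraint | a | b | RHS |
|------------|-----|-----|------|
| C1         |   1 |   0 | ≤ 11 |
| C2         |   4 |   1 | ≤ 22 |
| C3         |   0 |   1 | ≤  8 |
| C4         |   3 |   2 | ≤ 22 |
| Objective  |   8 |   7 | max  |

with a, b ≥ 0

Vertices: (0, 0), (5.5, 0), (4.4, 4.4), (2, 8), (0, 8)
Evaluating z = 8a + 7b at each vertex:
  (0, 0): z = 0
  (5.5, 0): z = 44
  (4.4, 4.4): z = 66
  (2, 8): z = 72
  (0, 8): z = 56

The largest value is z = 72, attained at (2, 8).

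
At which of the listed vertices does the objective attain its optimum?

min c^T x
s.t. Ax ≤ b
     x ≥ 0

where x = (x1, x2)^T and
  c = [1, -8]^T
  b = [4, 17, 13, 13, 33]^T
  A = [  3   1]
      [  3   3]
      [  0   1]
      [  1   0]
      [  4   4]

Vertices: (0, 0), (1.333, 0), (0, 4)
(0, 4) with z = -32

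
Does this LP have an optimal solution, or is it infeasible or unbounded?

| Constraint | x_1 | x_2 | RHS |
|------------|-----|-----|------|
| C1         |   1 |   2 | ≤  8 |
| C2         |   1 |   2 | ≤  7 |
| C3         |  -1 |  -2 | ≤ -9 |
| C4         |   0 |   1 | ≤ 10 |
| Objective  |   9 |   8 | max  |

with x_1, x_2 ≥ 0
C1 requires x_1 + 2x_2 ≤ 8, while C3 (-x_1 - 2x_2 ≤ -9) is equivalent to x_1 + 2x_2 ≥ 9. Together they would need 9 ≤ x_1 + 2x_2 ≤ 8, which is impossible since 9 > 8. No point satisfies all constraints.

Infeasible: no point satisfies all constraints simultaneously.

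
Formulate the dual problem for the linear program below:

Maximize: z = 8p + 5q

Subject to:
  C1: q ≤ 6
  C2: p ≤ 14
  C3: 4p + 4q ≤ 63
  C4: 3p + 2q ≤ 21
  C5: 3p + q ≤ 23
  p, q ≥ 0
Minimize: z = 6y1 + 14y2 + 63y3 + 21y4 + 23y5

Subject to:
  C1: -y2 - 4y3 - 3y4 - 3y5 ≤ -8
  C2: -y1 - 4y3 - 2y4 - y5 ≤ -5
  y1, y2, y3, y4, y5 ≥ 0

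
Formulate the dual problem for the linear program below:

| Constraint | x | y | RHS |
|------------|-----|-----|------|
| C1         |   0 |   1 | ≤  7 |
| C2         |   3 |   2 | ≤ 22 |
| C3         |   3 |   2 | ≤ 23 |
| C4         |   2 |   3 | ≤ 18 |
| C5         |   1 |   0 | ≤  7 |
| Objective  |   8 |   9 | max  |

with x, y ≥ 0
Minimize: z = 7y1 + 22y2 + 23y3 + 18y4 + 7y5

Subject to:
  C1: -3y2 - 3y3 - 2y4 - y5 ≤ -8
  C2: -y1 - 2y2 - 2y3 - 3y4 ≤ -9
  y1, y2, y3, y4, y5 ≥ 0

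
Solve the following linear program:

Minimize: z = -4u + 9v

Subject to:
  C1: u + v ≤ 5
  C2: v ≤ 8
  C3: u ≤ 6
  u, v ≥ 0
u = 5, v = 0, z = -20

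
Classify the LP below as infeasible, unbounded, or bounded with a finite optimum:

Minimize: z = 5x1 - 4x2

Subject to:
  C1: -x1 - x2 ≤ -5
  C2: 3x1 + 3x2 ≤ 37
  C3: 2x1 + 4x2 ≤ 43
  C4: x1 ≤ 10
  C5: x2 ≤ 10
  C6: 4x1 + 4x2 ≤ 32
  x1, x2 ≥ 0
The point (0, 8) satisfies every constraint, so the LP is feasible; the constraints give x1 ≤ 10 and x2 ≤ 10, which with x1, x2 ≥ 0 keep the feasible region inside a bounded box. A feasible, bounded LP attains a finite optimum at a vertex.

Evaluating z = 5x1 - 4x2 at each vertex:
  (5, 0): z = 25
  (8, 0): z = 40
  (0, 8): z = -32
  (0, 5): z = -20

The LP has an optimal solution: (0, 8) with z = -32.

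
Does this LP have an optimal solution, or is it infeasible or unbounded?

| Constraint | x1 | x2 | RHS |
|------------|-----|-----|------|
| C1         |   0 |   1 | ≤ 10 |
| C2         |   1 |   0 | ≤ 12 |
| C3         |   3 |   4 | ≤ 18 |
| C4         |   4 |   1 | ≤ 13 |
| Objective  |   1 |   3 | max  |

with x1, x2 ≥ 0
The point (0, 4.5) satisfies every constraint, so the LP is feasible; the constraints give x1 ≤ 12 and x2 ≤ 10, which with x1, x2 ≥ 0 keep the feasible region inside a bounded box. A feasible, bounded LP attains a finite optimum at a vertex.

Evaluating z = x1 + 3x2 at each vertex:
  (0, 0): z = 0
  (3.25, 0): z = 3.25
  (2.615, 2.538): z = 10.23
  (0, 4.5): z = 13.5

Bounded optimum: z* = 13.5 at (0, 4.5).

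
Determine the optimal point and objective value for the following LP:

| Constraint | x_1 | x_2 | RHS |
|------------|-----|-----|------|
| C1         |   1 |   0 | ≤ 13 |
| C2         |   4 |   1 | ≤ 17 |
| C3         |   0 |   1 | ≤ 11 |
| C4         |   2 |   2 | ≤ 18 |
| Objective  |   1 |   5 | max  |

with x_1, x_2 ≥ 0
Each vertex is the intersection of two constraint boundaries that also satisfies all remaining constraints:
  x_1 = 0 and x_2 = 0 → (0, 0)
  4x_1 + x_2 = 17 and x_2 = 0 → (4.25, 0)
  4x_1 + x_2 = 17 and 2x_1 + 2x_2 = 18 → (2.667, 6.333)
  2x_1 + 2x_2 = 18 and x_1 = 0 → (0, 9)

Evaluating z = x_1 + 5x_2 at each vertex:
  (0, 0): z = 0
  (4.25, 0): z = 4.25
  (2.667, 6.333): z = 34.33
  (0, 9): z = 45

The maximum is at (0, 9) with z = 45.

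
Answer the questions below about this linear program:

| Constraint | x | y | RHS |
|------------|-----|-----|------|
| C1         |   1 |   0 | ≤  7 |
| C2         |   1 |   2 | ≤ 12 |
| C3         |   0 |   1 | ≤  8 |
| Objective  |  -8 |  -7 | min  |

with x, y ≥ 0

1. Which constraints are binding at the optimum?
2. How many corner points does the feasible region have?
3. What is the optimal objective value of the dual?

1. C1, C2
2. 4
3. -73.5 (by strong duality, equal to the primal optimum)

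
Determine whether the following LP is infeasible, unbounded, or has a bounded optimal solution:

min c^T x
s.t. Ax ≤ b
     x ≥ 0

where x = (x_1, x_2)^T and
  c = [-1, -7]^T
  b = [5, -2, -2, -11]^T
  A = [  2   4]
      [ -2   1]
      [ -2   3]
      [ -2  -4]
One constraint requires 2x_1 + 4x_2 ≤ 5, while the constraint -2x_1 - 4x_2 ≤ -11 is equivalent to 2x_1 + 4x_2 ≥ 11. Together they would need 11 ≤ 2x_1 + 4x_2 ≤ 5, which is impossible since 11 > 5. No point satisfies all constraints.

Infeasible: no point satisfies all constraints simultaneously.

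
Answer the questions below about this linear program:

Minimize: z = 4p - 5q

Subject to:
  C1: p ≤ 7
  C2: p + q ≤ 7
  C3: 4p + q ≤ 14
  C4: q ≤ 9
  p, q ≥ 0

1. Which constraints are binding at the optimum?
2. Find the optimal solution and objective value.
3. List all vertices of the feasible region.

1. C2, p ≥ 0
2. p = 0, q = 7, z = -35
3. (0, 0), (3.5, 0), (2.333, 4.667), (0, 7)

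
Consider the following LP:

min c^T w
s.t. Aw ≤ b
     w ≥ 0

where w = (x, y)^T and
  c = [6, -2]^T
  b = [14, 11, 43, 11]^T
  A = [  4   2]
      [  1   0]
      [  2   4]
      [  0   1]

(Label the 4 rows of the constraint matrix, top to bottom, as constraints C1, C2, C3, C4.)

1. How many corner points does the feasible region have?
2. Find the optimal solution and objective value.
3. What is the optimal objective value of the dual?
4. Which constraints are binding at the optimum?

1. 3
2. x = 0, y = 7, z = -14
3. -14 (by strong duality, equal to the primal optimum)
4. C1, x ≥ 0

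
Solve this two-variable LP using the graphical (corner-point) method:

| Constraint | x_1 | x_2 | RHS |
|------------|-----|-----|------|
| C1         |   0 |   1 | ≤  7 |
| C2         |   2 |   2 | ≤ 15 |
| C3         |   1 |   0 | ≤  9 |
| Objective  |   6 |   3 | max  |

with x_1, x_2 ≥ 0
x_1 = 7.5, x_2 = 0, z = 45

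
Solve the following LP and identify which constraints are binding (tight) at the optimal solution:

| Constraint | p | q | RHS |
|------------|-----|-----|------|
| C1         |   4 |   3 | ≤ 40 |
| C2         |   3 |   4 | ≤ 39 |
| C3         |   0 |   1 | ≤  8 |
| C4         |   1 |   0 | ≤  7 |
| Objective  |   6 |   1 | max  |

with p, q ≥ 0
Optimal: p = 7, q = 4
Binding: C1, C4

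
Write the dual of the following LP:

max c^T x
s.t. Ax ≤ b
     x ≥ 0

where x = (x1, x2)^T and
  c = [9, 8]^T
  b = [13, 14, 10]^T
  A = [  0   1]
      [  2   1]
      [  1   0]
Minimize: z = 13y1 + 14y2 + 10y3

Subject to:
  C1: -2y2 - y3 ≤ -9
  C2: -y1 - y2 ≤ -8
  y1, y2, y3 ≥ 0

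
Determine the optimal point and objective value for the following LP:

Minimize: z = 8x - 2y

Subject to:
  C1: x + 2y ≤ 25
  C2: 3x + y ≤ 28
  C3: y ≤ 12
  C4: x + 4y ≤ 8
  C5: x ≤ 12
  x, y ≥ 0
x = 0, y = 2, z = -4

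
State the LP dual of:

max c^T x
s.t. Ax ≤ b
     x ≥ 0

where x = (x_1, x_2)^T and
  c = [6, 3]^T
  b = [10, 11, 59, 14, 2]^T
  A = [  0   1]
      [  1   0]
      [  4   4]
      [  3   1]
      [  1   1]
Minimize: z = 10y1 + 11y2 + 59y3 + 14y4 + 2y5

Subject to:
  C1: -y2 - 4y3 - 3y4 - y5 ≤ -6
  C2: -y1 - 4y3 - y4 - y5 ≤ -3
  y1, y2, y3, y4, y5 ≥ 0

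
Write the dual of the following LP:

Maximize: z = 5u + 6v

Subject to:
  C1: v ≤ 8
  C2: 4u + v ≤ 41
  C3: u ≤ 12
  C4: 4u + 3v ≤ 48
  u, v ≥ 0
Minimize: z = 8y1 + 41y2 + 12y3 + 48y4

Subject to:
  C1: -4y2 - y3 - 4y4 ≤ -5
  C2: -y1 - y2 - 3y4 ≤ -6
  y1, y2, y3, y4 ≥ 0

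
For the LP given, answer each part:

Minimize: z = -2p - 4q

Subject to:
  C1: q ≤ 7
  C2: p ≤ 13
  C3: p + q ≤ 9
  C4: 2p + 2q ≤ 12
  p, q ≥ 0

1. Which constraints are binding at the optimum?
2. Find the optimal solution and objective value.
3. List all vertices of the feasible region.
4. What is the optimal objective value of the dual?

1. C4, p ≥ 0
2. p = 0, q = 6, z = -24
3. (0, 0), (6, 0), (0, 6)
4. -24 (by strong duality, equal to the primal optimum)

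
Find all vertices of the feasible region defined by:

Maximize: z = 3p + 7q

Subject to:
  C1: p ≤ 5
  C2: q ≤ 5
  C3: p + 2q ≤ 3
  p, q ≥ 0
Each vertex is the intersection of two constraint boundaries that also satisfies all remaining constraints:
  p = 0 and q = 0 → (0, 0)
  p + 2q = 3 and q = 0 → (3, 0)
  p + 2q = 3 and p = 0 → (0, 1.5)

Vertices: (0, 0), (3, 0), (0, 1.5)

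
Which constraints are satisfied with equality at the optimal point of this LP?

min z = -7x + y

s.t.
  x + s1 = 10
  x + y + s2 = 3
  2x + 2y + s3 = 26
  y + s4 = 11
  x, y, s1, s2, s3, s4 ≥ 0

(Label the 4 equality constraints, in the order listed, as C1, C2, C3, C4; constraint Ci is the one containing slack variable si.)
Optimal: x = 3, y = 0
Slack at optimum:
  C1: slack = 7
  C2: slack = 0 (binding)
  C3: slack = 20
  C4: slack = 11
  x ≥ 0: x = 3
  y ≥ 0: y = 0 (binding)
Binding constraints: C2, y ≥ 0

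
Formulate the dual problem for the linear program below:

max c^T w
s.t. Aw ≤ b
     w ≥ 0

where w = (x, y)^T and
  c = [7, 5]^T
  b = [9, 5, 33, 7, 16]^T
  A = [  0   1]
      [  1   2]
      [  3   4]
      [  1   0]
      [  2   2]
Minimize: z = 9y1 + 5y2 + 33y3 + 7y4 + 16y5

Subject to:
  C1: -y2 - 3y3 - y4 - 2y5 ≤ -7
  C2: -y1 - 2y2 - 4y3 - 2y5 ≤ -5
  y1, y2, y3, y4, y5 ≥ 0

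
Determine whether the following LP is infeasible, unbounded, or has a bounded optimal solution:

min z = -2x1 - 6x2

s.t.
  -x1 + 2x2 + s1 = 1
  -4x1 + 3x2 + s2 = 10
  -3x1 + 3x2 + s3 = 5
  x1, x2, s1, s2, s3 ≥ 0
Feasible point: (0, 0) satisfies every constraint, so the LP is feasible.
Direction d = (1, 0): for each constraint row a, a·d ≤ 0 —
  (-1)(1) + (2)(0) = -1 ≤ 0
  (-4)(1) + (3)(0) = -4 ≤ 0
  (-3)(1) + (3)(0) = -3 ≤ 0
and d ≥ 0, so (0, 0) + t·d stays feasible for every t ≥ 0. Along this ray z = -2x1 - 6x2 changes by -2 per unit t, so z → −∞.

Unbounded: there is a feasible ray along which z → −∞.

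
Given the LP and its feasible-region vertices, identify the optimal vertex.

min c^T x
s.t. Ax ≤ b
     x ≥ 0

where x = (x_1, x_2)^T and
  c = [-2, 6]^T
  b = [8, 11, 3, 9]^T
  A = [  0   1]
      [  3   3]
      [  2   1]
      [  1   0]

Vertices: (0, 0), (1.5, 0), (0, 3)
(1.5, 0) with z = -3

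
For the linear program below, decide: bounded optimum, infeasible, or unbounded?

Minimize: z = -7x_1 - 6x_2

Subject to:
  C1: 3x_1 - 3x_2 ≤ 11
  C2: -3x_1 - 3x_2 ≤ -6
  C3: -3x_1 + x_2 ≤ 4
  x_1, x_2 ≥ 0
Feasible point: (0, 2) satisfies every constraint, so the LP is feasible.
Direction d = (1, 1): for each constraint row a, a·d ≤ 0 —
  (3)(1) + (-3)(1) = 0 ≤ 0
  (-3)(1) + (-3)(1) = -6 ≤ 0
  (-3)(1) + (1)(1) = -2 ≤ 0
and d ≥ 0, so (0, 2) + t·d stays feasible for every t ≥ 0. Along this ray z = -7x_1 - 6x_2 changes by -13 per unit t, so z → −∞.

Unbounded — the objective can decrease without bound over the feasible region.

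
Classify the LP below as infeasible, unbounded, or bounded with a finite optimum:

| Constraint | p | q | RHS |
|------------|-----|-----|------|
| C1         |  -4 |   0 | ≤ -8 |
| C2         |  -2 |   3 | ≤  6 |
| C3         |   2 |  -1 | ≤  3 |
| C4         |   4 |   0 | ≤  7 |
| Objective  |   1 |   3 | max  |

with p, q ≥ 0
C4 requires 4p ≤ 7, while C1 (-4p ≤ -8) is equivalent to 4p ≥ 8. Together they would need 8 ≤ 4p ≤ 7, which is impossible since 8 > 7. No point satisfies all constraints.

The feasible region is empty; the LP is infeasible.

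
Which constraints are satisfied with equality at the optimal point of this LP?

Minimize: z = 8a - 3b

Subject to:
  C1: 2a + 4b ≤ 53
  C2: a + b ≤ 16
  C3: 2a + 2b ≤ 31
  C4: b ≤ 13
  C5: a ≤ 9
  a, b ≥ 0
Optimal: a = 0, b = 13
Slack at optimum:
  C1: slack = 1
  C2: slack = 3
  C3: slack = 5
  C4: slack = 0 (binding)
  C5: slack = 9
  a ≥ 0: a = 0 (binding)
  b ≥ 0: b = 13
Binding constraints: C4, a ≥ 0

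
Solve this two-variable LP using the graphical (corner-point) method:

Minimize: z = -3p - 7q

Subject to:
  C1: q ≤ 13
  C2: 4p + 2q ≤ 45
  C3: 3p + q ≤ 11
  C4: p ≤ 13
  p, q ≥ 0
Each vertex is the intersection of two constraint boundaries that also satisfies all remaining constraints:
  p = 0 and q = 0 → (0, 0)
  3p + q = 11 and q = 0 → (3.667, 0)
  3p + q = 11 and p = 0 → (0, 11)

Evaluating z = -3p - 7q at each vertex:
  (0, 0): z = 0
  (3.667, 0): z = -11
  (0, 11): z = -77

The minimum is at (0, 11) with z = -77.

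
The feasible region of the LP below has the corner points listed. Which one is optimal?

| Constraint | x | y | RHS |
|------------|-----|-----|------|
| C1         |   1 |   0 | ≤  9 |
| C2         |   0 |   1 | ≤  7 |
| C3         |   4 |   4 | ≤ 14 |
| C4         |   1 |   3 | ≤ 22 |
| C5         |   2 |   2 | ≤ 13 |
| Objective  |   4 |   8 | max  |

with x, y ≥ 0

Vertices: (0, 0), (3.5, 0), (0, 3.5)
(0, 3.5) with z = 28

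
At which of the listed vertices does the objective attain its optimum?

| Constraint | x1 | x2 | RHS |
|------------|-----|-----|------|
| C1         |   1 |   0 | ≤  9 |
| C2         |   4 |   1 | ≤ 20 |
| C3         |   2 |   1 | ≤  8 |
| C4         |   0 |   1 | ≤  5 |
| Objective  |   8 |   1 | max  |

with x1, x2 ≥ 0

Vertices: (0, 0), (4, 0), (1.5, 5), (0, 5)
(4, 0) with z = 32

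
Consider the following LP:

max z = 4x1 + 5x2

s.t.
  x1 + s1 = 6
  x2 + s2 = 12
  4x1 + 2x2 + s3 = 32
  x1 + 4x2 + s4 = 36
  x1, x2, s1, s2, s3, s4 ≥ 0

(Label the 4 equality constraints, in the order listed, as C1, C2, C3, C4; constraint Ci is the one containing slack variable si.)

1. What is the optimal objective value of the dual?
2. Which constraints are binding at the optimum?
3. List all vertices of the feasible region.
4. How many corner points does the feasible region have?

1. 56 (by strong duality, equal to the primal optimum)
2. C3, C4
3. (0, 0), (6, 0), (6, 4), (4, 8), (0, 9)
4. 5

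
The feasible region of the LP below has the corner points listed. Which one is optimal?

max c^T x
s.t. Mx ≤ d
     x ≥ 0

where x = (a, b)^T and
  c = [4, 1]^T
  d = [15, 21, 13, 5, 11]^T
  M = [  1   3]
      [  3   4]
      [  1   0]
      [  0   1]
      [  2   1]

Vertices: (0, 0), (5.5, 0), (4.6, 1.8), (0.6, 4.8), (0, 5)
Evaluating z = 4a + b at each vertex:
  (0, 0): z = 0
  (5.5, 0): z = 22
  (4.6, 1.8): z = 20.2
  (0.6, 4.8): z = 7.2
  (0, 5): z = 5

The largest value is z = 22, attained at (5.5, 0).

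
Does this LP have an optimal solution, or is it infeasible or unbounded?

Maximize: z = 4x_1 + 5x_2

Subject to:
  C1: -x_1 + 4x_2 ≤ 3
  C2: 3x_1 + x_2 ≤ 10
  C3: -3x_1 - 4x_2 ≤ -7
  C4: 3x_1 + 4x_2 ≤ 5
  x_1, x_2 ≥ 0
C4 requires 3x_1 + 4x_2 ≤ 5, while C3 (-3x_1 - 4x_2 ≤ -7) is equivalent to 3x_1 + 4x_2 ≥ 7. Together they would need 7 ≤ 3x_1 + 4x_2 ≤ 5, which is impossible since 7 > 5. No point satisfies all constraints.

The feasible region is empty; the LP is infeasible.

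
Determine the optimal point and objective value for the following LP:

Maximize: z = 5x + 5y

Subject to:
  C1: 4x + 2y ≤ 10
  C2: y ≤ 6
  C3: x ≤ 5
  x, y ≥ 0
Each vertex is the intersection of two constraint boundaries that also satisfies all remaining constraints:
  x = 0 and y = 0 → (0, 0)
  4x + 2y = 10 and y = 0 → (2.5, 0)
  4x + 2y = 10 and x = 0 → (0, 5)

Evaluating z = 5x + 5y at each vertex:
  (0, 0): z = 0
  (2.5, 0): z = 12.5
  (0, 5): z = 25

The maximum is at (0, 5) with z = 25.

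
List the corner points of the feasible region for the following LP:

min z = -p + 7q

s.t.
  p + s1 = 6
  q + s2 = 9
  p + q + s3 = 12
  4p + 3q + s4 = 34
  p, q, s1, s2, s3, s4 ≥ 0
Each vertex is the intersection of two constraint boundaries that also satisfies all remaining constraints:
  p = 0 and q = 0 → (0, 0)
  p = 6 and q = 0 → (6, 0)
  p = 6 and 4p + 3q = 34 → (6, 3.333)
  q = 9 and 4p + 3q = 34 → (1.75, 9)
  q = 9 and p = 0 → (0, 9)

Vertices: (0, 0), (6, 0), (6, 3.333), (1.75, 9), (0, 9)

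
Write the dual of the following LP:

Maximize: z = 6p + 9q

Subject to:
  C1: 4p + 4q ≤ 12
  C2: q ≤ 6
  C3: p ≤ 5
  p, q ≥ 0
Minimize: z = 12y1 + 6y2 + 5y3

Subject to:
  C1: -4y1 - y3 ≤ -6
  C2: -4y1 - y2 ≤ -9
  y1, y2, y3 ≥ 0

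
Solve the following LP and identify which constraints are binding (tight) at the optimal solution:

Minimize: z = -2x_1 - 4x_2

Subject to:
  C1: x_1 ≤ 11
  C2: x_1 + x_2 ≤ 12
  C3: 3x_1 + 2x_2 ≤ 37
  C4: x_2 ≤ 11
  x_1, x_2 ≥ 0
Optimal: x_1 = 1, x_2 = 11
Binding: C2, C4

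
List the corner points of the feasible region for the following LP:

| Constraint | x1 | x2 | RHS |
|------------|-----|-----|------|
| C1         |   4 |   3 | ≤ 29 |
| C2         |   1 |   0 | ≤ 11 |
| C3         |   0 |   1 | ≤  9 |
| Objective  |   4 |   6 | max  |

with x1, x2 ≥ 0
Each vertex is the intersection of two constraint boundaries that also satisfies all remaining constraints:
  x1 = 0 and x2 = 0 → (0, 0)
  4x1 + 3x2 = 29 and x2 = 0 → (7.25, 0)
  4x1 + 3x2 = 29 and x2 = 9 → (0.5, 9)
  x2 = 9 and x1 = 0 → (0, 9)

Vertices: (0, 0), (7.25, 0), (0.5, 9), (0, 9)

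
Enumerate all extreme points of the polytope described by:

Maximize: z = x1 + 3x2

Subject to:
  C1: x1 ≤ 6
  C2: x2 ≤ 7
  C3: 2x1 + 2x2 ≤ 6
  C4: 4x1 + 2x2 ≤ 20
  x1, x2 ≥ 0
Each vertex is the intersection of two constraint boundaries that also satisfies all remaining constraints:
  x1 = 0 and x2 = 0 → (0, 0)
  2x1 + 2x2 = 6 and x2 = 0 → (3, 0)
  2x1 + 2x2 = 6 and x1 = 0 → (0, 3)

Vertices: (0, 0), (3, 0), (0, 3)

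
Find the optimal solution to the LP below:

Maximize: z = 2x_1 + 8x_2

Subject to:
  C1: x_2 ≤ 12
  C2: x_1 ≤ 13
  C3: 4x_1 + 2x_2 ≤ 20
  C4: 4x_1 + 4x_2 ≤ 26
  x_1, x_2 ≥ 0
Each vertex is the intersection of two constraint boundaries that also satisfies all remaining constraints:
  x_1 = 0 and x_2 = 0 → (0, 0)
  4x_1 + 2x_2 = 20 and x_2 = 0 → (5, 0)
  4x_1 + 2x_2 = 20 and 4x_1 + 4x_2 = 26 → (3.5, 3)
  4x_1 + 4x_2 = 26 and x_1 = 0 → (0, 6.5)

Evaluating z = 2x_1 + 8x_2 at each vertex:
  (0, 0): z = 0
  (5, 0): z = 10
  (3.5, 3): z = 31
  (0, 6.5): z = 52

The maximum is at (0, 6.5) with z = 52.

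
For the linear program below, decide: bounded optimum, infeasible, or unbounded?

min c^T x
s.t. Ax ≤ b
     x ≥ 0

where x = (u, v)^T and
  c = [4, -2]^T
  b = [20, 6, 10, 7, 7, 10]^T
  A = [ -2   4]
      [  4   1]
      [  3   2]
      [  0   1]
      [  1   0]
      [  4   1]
The point (0, 5) satisfies every constraint, so the LP is feasible; the constraints give u ≤ 7 and v ≤ 7, which with u, v ≥ 0 keep the feasible region inside a bounded box. A feasible, bounded LP attains a finite optimum at a vertex.

Evaluating z = 4u - 2v at each vertex:
  (0, 0): z = 0
  (1.5, 0): z = 6
  (0.4, 4.4): z = -7.2
  (0, 5): z = -10

Feasible with finite optimum z* = -10 at (0, 5).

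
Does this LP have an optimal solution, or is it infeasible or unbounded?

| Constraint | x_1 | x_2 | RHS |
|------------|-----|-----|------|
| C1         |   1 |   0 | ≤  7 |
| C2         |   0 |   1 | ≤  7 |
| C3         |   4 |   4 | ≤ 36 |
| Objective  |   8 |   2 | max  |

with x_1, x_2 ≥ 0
The point (7, 2) satisfies every constraint, so the LP is feasible; the constraints give x_1 ≤ 7 and x_2 ≤ 7, which with x_1, x_2 ≥ 0 keep the feasible region inside a bounded box. A feasible, bounded LP attains a finite optimum at a vertex.

Evaluating z = 8x_1 + 2x_2 at each vertex:
  (0, 0): z = 0
  (7, 0): z = 56
  (7, 2): z = 60
  (2, 7): z = 30
  (0, 7): z = 14

Bounded optimum: z* = 60 at (7, 2).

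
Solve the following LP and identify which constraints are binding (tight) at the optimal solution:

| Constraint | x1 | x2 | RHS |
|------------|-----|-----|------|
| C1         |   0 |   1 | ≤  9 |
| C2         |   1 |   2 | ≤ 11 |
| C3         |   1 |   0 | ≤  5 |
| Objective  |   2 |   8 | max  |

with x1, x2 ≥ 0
Optimal: x1 = 0, x2 = 5.5
Binding: C2, x1 ≥ 0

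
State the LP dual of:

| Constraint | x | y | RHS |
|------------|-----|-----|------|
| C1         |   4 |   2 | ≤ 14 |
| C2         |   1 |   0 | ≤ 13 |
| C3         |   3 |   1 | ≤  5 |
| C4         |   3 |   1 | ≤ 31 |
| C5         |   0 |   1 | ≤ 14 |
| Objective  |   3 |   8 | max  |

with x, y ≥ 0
Minimize: z = 14y1 + 13y2 + 5y3 + 31y4 + 14y5

Subject to:
  C1: -4y1 - y2 - 3y3 - 3y4 ≤ -3
  C2: -2y1 - y3 - y4 - y5 ≤ -8
  y1, y2, y3, y4, y5 ≥ 0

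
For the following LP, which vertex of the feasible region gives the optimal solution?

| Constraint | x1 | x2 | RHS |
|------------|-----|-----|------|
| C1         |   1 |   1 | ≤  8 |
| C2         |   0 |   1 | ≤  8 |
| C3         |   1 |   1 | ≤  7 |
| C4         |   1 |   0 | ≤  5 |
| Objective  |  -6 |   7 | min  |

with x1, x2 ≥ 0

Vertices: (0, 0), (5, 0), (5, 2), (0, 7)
Evaluating z = -6x1 + 7x2 at each vertex:
  (0, 0): z = 0
  (5, 0): z = -30
  (5, 2): z = -16
  (0, 7): z = 49

The smallest value is z = -30, attained at (5, 0).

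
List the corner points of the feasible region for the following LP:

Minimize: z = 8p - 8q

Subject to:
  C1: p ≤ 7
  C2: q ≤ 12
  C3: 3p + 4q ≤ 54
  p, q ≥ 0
Each vertex is the intersection of two constraint boundaries that also satisfies all remaining constraints:
  p = 0 and q = 0 → (0, 0)
  p = 7 and q = 0 → (7, 0)
  p = 7 and 3p + 4q = 54 → (7, 8.25)
  q = 12 and 3p + 4q = 54 → (2, 12)
  q = 12 and p = 0 → (0, 12)

Vertices: (0, 0), (7, 0), (7, 8.25), (2, 12), (0, 12)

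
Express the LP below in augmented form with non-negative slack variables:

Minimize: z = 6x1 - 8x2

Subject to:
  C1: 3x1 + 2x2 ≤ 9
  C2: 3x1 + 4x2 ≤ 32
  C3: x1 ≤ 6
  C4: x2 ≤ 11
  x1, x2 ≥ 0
min z = 6x1 - 8x2

s.t.
  3x1 + 2x2 + s1 = 9
  3x1 + 4x2 + s2 = 32
  x1 + s3 = 6
  x2 + s4 = 11
  x1, x2, s1, s2, s3, s4 ≥ 0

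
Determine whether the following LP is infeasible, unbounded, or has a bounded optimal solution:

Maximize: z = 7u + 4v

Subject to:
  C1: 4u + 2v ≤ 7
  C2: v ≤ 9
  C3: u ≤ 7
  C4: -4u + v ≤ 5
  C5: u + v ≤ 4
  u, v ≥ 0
The point (0, 3.5) satisfies every constraint, so the LP is feasible; the constraints give u ≤ 7 and v ≤ 9, which with u, v ≥ 0 keep the feasible region inside a bounded box. A feasible, bounded LP attains a finite optimum at a vertex.

Evaluating z = 7u + 4v at each vertex:
  (0, 0): z = 0
  (1.75, 0): z = 12.25
  (0, 3.5): z = 14

Bounded optimum: z* = 14 at (0, 3.5).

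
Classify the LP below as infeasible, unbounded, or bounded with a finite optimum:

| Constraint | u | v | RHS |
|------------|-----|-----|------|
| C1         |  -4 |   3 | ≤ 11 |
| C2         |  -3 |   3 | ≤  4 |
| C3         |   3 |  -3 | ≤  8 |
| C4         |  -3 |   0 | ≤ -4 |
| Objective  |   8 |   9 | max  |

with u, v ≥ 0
Feasible point: (2, 0) satisfies every constraint, so the LP is feasible.
Direction d = (1, 1): for each constraint row a, a·d ≤ 0 —
  (-4)(1) + (3)(1) = -1 ≤ 0
  (-3)(1) + (3)(1) = 0 ≤ 0
  (3)(1) + (-3)(1) = 0 ≤ 0
  (-3)(1) + (0)(1) = -3 ≤ 0
and d ≥ 0, so (2, 0) + t·d stays feasible for every t ≥ 0. Along this ray z = 8u + 9v changes by 17 per unit t, so z → +∞.

The LP is unbounded; z can be made arbitrarily large.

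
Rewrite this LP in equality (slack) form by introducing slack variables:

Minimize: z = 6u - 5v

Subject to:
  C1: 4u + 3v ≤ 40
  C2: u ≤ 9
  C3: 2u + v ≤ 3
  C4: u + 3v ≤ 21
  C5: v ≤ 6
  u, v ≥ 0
min z = 6u - 5v

s.t.
  4u + 3v + s1 = 40
  u + s2 = 9
  2u + v + s3 = 3
  u + 3v + s4 = 21
  v + s5 = 6
  u, v, s1, s2, s3, s4, s5 ≥ 0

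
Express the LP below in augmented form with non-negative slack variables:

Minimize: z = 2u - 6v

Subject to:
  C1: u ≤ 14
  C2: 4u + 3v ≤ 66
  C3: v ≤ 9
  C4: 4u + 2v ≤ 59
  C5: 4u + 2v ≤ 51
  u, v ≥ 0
min z = 2u - 6v

s.t.
  u + s1 = 14
  4u + 3v + s2 = 66
  v + s3 = 9
  4u + 2v + s4 = 59
  4u + 2v + s5 = 51
  u, v, s1, s2, s3, s4, s5 ≥ 0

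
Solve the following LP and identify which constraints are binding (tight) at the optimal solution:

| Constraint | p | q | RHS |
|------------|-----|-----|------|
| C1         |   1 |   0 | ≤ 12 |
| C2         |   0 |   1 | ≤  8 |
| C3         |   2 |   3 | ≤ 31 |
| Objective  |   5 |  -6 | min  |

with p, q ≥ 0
Optimal: p = 0, q = 8
Slack at optimum:
  C1: slack = 12
  C2: slack = 0 (binding)
  C3: slack = 7
  p ≥ 0: p = 0 (binding)
  q ≥ 0: q = 8
Binding constraints: C2, p ≥ 0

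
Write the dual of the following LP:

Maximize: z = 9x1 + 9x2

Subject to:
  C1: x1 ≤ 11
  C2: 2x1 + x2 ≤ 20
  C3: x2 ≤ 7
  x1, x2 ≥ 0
Minimize: z = 11y1 + 20y2 + 7y3

Subject to:
  C1: -y1 - 2y2 ≤ -9
  C2: -y2 - y3 ≤ -9
  y1, y2, y3 ≥ 0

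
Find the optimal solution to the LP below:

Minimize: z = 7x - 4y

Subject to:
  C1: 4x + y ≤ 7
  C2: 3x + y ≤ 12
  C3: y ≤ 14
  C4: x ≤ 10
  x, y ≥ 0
Each vertex is the intersection of two constraint boundaries that also satisfies all remaining constraints:
  x = 0 and y = 0 → (0, 0)
  4x + y = 7 and y = 0 → (1.75, 0)
  4x + y = 7 and x = 0 → (0, 7)

Evaluating z = 7x - 4y at each vertex:
  (0, 0): z = 0
  (1.75, 0): z = 12.25
  (0, 7): z = -28

The minimum is at (0, 7) with z = -28.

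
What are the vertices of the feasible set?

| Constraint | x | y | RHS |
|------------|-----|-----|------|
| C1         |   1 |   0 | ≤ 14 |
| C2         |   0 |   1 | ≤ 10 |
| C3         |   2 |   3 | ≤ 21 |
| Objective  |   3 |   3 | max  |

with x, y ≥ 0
Each vertex is the intersection of two constraint boundaries that also satisfies all remaining constraints:
  x = 0 and y = 0 → (0, 0)
  2x + 3y = 21 and y = 0 → (10.5, 0)
  2x + 3y = 21 and x = 0 → (0, 7)

Vertices: (0, 0), (10.5, 0), (0, 7)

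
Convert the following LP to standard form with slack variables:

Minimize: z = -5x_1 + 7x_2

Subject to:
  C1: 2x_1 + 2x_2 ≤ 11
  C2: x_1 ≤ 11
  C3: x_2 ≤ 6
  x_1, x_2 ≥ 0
min z = -5x_1 + 7x_2

s.t.
  2x_1 + 2x_2 + s1 = 11
  x_1 + s2 = 11
  x_2 + s3 = 6
  x_1, x_2, s1, s2, s3 ≥ 0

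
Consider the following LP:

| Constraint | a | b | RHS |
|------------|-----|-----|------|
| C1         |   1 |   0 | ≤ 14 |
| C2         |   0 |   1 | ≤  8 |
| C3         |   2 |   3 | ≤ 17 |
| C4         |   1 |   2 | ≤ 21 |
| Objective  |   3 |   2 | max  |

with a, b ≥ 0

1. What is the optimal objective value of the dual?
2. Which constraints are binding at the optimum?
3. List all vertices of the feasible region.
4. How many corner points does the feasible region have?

1. 25.5 (by strong duality, equal to the primal optimum)
2. C3, b ≥ 0
3. (0, 0), (8.5, 0), (0, 5.667)
4. 3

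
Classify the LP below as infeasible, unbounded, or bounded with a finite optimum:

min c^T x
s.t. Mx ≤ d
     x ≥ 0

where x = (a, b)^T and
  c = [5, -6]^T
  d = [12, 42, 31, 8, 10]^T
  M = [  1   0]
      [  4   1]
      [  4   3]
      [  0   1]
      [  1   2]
The point (0, 5) satisfies every constraint, so the LP is feasible; the constraints give a ≤ 12 and b ≤ 8, which with a, b ≥ 0 keep the feasible region inside a bounded box. A feasible, bounded LP attains a finite optimum at a vertex.

Evaluating z = 5a - 6b at each vertex:
  (0, 0): z = 0
  (7.75, 0): z = 38.75
  (6.4, 1.8): z = 21.2
  (0, 5): z = -30

Bounded optimum: z* = -30 at (0, 5).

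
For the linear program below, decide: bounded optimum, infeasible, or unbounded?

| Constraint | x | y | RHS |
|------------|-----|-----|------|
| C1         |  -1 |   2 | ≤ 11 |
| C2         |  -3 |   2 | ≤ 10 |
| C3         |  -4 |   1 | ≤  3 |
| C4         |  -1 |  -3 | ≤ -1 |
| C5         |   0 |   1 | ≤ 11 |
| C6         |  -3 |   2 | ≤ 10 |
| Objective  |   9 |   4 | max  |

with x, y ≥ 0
Feasible point: (0, 1) satisfies every constraint, so the LP is feasible.
Direction d = (1, 0): for each constraint row a, a·d ≤ 0 —
  (-1)(1) + (2)(0) = -1 ≤ 0
  (-3)(1) + (2)(0) = -3 ≤ 0
  (-4)(1) + (1)(0) = -4 ≤ 0
  (-1)(1) + (-3)(0) = -1 ≤ 0
  (0)(1) + (1)(0) = 0 ≤ 0
  (-3)(1) + (2)(0) = -3 ≤ 0
and d ≥ 0, so (0, 1) + t·d stays feasible for every t ≥ 0. Along this ray z = 9x + 4y changes by 9 per unit t, so z → +∞.

The LP is unbounded; z can be made arbitrarily large.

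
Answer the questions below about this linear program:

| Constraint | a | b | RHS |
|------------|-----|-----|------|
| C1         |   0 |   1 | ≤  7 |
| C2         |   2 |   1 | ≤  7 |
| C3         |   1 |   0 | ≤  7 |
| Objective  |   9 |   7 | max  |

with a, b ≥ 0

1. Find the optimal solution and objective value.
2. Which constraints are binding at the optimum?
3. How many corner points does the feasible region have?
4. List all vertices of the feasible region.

1. a = 0, b = 7, z = 49
2. C1, C2, a ≥ 0
3. 3
4. (0, 0), (3.5, 0), (0, 7)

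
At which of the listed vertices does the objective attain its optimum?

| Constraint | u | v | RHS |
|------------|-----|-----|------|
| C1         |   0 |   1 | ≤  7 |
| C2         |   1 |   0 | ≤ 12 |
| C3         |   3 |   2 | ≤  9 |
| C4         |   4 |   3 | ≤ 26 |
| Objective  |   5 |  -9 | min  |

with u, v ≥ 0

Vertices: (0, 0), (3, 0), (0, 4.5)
Evaluating z = 5u - 9v at each vertex:
  (0, 0): z = 0
  (3, 0): z = 15
  (0, 4.5): z = -40.5

The smallest value is z = -40.5, attained at (0, 4.5).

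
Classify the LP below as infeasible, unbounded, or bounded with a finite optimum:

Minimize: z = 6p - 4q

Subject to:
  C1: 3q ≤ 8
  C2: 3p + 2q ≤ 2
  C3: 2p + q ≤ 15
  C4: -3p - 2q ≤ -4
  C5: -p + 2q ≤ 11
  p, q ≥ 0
C2 requires 3p + 2q ≤ 2, while C4 (-3p - 2q ≤ -4) is equivalent to 3p + 2q ≥ 4. Together they would need 4 ≤ 3p + 2q ≤ 2, which is impossible since 4 > 2. No point satisfies all constraints.

Infeasible: no point satisfies all constraints simultaneously.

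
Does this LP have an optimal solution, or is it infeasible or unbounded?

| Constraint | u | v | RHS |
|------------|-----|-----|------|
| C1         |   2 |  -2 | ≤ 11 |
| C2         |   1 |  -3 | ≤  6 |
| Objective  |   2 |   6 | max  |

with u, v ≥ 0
Feasible point: (0, 0) satisfies every constraint, so the LP is feasible.
Direction d = (0, 1): for each constraint row a, a·d ≤ 0 —
  (2)(0) + (-2)(1) = -2 ≤ 0
  (1)(0) + (-3)(1) = -3 ≤ 0
and d ≥ 0, so (0, 0) + t·d stays feasible for every t ≥ 0. Along this ray z = 2u + 6v changes by 6 per unit t, so z → +∞.

The LP is unbounded; z can be made arbitrarily large.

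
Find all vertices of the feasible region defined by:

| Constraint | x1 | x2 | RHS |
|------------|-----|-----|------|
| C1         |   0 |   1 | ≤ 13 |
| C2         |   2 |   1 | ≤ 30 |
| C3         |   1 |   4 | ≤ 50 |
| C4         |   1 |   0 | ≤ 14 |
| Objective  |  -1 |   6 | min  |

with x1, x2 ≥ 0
Each vertex is the intersection of two constraint boundaries that also satisfies all remaining constraints:
  x1 = 0 and x2 = 0 → (0, 0)
  x1 = 14 and x2 = 0 → (14, 0)
  2x1 + x2 = 30 and x1 = 14 → (14, 2)
  2x1 + x2 = 30 and x1 + 4x2 = 50 → (10, 10)
  x1 + 4x2 = 50 and x1 = 0 → (0, 12.5)

Vertices: (0, 0), (14, 0), (14, 2), (10, 10), (0, 12.5)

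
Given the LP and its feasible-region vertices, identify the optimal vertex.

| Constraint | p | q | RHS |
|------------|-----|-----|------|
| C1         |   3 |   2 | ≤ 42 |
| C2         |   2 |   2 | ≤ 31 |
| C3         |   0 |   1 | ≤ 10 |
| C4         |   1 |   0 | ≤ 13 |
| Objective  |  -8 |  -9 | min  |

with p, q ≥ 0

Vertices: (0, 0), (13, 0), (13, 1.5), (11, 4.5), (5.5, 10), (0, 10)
(5.5, 10) with z = -134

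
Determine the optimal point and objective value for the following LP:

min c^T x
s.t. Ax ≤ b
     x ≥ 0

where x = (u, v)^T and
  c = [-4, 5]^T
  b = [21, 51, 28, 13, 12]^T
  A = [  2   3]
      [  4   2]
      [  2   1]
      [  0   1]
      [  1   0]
Each vertex is the intersection of two constraint boundaries that also satisfies all remaining constraints:
  u = 0 and v = 0 → (0, 0)
  2u + 3v = 21 and v = 0 → (10.5, 0)
  2u + 3v = 21 and u = 0 → (0, 7)

Evaluating z = -4u + 5v at each vertex:
  (0, 0): z = 0
  (10.5, 0): z = -42
  (0, 7): z = 35

The minimum is at (10.5, 0) with z = -42.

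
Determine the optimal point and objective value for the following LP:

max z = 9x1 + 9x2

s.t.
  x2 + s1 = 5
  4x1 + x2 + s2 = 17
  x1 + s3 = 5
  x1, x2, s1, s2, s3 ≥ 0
Each vertex is the intersection of two constraint boundaries that also satisfies all remaining constraints:
  x1 = 0 and x2 = 0 → (0, 0)
  4x1 + x2 = 17 and x2 = 0 → (4.25, 0)
  x2 = 5 and 4x1 + x2 = 17 → (3, 5)
  x2 = 5 and x1 = 0 → (0, 5)

Evaluating z = 9x1 + 9x2 at each vertex:
  (0, 0): z = 0
  (4.25, 0): z = 38.25
  (3, 5): z = 72
  (0, 5): z = 45

The maximum is at (3, 5) with z = 72.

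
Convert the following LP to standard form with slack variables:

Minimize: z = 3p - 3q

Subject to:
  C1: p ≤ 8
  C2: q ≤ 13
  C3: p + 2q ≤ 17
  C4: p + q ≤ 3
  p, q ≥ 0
min z = 3p - 3q

s.t.
  p + s1 = 8
  q + s2 = 13
  p + 2q + s3 = 17
  p + q + s4 = 3
  p, q, s1, s2, s3, s4 ≥ 0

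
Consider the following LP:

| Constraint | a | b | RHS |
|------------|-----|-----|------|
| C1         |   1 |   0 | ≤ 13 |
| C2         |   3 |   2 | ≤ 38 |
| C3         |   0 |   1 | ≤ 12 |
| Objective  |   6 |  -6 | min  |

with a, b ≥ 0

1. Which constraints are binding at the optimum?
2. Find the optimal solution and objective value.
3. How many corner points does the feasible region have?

1. C3, a ≥ 0
2. a = 0, b = 12, z = -72
3. 4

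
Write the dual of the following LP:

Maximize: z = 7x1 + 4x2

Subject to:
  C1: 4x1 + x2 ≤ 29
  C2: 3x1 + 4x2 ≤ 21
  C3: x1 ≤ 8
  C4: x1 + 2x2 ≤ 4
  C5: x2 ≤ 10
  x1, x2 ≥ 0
Minimize: z = 29y1 + 21y2 + 8y3 + 4y4 + 10y5

Subject to:
  C1: -4y1 - 3y2 - y3 - y4 ≤ -7
  C2: -y1 - 4y2 - 2y4 - y5 ≤ -4
  y1, y2, y3, y4, y5 ≥ 0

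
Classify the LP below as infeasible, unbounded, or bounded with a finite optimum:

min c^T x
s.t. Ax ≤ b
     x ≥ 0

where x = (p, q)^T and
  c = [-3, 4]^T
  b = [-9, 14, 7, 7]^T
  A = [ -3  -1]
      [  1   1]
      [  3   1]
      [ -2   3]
One constraint requires 3p + q ≤ 7, while the constraint -3p - q ≤ -9 is equivalent to 3p + q ≥ 9. Together they would need 9 ≤ 3p + q ≤ 7, which is impossible since 9 > 7. No point satisfies all constraints.

Infeasible — the constraint set is empty.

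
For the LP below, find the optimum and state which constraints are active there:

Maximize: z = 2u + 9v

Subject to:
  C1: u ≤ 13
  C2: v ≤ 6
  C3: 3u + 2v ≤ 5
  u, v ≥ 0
Optimal: u = 0, v = 2.5
Binding: C3, u ≥ 0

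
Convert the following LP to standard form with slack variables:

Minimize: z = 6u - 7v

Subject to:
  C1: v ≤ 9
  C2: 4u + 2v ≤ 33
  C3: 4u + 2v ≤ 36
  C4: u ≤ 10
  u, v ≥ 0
min z = 6u - 7v

s.t.
  v + s1 = 9
  4u + 2v + s2 = 33
  4u + 2v + s3 = 36
  u + s4 = 10
  u, v, s1, s2, s3, s4 ≥ 0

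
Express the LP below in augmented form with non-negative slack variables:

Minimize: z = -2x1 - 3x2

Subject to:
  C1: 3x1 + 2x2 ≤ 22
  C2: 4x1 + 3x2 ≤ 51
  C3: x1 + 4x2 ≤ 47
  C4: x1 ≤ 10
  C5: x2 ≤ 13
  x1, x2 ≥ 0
min z = -2x1 - 3x2

s.t.
  3x1 + 2x2 + s1 = 22
  4x1 + 3x2 + s2 = 51
  x1 + 4x2 + s3 = 47
  x1 + s4 = 10
  x2 + s5 = 13
  x1, x2, s1, s2, s3, s4, s5 ≥ 0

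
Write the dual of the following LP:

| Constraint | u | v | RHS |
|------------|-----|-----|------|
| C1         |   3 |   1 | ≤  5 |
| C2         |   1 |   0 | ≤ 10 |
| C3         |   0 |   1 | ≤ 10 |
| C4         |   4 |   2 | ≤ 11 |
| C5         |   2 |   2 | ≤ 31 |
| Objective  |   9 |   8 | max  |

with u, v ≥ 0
Minimize: z = 5y1 + 10y2 + 10y3 + 11y4 + 31y5

Subject to:
  C1: -3y1 - y2 - 4y4 - 2y5 ≤ -9
  C2: -y1 - y3 - 2y4 - 2y5 ≤ -8
  y1, y2, y3, y4, y5 ≥ 0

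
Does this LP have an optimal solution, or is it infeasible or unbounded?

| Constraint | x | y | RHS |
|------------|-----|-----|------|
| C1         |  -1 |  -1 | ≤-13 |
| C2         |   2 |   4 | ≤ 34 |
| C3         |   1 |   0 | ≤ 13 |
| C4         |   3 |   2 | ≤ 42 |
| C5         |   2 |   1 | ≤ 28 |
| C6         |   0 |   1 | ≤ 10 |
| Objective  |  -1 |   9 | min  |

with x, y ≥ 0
The point (13, 0) satisfies every constraint, so the LP is feasible; the constraints give x ≤ 13 and y ≤ 10, which with x, y ≥ 0 keep the feasible region inside a bounded box. A feasible, bounded LP attains a finite optimum at a vertex.

Bounded optimum: z* = -13 at (13, 0).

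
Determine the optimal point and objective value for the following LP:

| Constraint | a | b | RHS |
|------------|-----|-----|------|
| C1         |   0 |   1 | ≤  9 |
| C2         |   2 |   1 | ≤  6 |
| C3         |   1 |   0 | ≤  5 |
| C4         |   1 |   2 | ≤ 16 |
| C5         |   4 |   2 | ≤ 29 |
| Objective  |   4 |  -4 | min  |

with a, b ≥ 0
Each vertex is the intersection of two constraint boundaries that also satisfies all remaining constraints:
  a = 0 and b = 0 → (0, 0)
  2a + b = 6 and b = 0 → (3, 0)
  2a + b = 6 and a = 0 → (0, 6)

Evaluating z = 4a - 4b at each vertex:
  (0, 0): z = 0
  (3, 0): z = 12
  (0, 6): z = -24

The minimum is at (0, 6) with z = -24.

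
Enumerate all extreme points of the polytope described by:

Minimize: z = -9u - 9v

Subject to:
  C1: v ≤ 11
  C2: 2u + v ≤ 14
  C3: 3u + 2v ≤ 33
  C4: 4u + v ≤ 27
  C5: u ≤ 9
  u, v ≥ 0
Each vertex is the intersection of two constraint boundaries that also satisfies all remaining constraints:
  u = 0 and v = 0 → (0, 0)
  4u + v = 27 and v = 0 → (6.75, 0)
  2u + v = 14 and 4u + v = 27 → (6.5, 1)
  v = 11 and 2u + v = 14 → (1.5, 11)
  v = 11 and u = 0 → (0, 11)

Vertices: (0, 0), (6.75, 0), (6.5, 1), (1.5, 11), (0, 11)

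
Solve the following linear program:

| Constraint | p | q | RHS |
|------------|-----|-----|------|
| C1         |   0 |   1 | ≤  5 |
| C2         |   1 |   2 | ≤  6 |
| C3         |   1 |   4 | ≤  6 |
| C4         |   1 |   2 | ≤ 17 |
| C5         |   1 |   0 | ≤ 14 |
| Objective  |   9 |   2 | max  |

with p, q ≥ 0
p = 6, q = 0, z = 54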